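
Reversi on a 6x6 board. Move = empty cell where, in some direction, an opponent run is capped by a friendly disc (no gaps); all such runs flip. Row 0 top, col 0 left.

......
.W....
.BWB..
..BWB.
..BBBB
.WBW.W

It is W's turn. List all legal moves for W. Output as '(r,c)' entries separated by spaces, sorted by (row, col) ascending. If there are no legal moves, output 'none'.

Answer: (1,3) (2,0) (2,4) (3,1) (3,5)

Derivation:
(1,0): no bracket -> illegal
(1,2): no bracket -> illegal
(1,3): flips 1 -> legal
(1,4): no bracket -> illegal
(2,0): flips 1 -> legal
(2,4): flips 1 -> legal
(2,5): no bracket -> illegal
(3,0): no bracket -> illegal
(3,1): flips 3 -> legal
(3,5): flips 3 -> legal
(4,1): no bracket -> illegal
(5,4): no bracket -> illegal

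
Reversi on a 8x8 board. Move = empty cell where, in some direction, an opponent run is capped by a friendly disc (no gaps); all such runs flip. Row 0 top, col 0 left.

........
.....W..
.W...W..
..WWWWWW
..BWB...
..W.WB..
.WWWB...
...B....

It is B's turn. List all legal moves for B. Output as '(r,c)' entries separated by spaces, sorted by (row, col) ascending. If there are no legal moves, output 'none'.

Answer: (2,2) (2,4) (2,6) (5,1) (5,3) (6,0) (7,2)

Derivation:
(0,4): no bracket -> illegal
(0,5): no bracket -> illegal
(0,6): no bracket -> illegal
(1,0): no bracket -> illegal
(1,1): no bracket -> illegal
(1,2): no bracket -> illegal
(1,4): no bracket -> illegal
(1,6): no bracket -> illegal
(2,0): no bracket -> illegal
(2,2): flips 2 -> legal
(2,3): no bracket -> illegal
(2,4): flips 2 -> legal
(2,6): flips 1 -> legal
(2,7): no bracket -> illegal
(3,0): no bracket -> illegal
(3,1): no bracket -> illegal
(4,1): no bracket -> illegal
(4,5): no bracket -> illegal
(4,6): no bracket -> illegal
(4,7): no bracket -> illegal
(5,0): no bracket -> illegal
(5,1): flips 1 -> legal
(5,3): flips 2 -> legal
(6,0): flips 3 -> legal
(6,5): no bracket -> illegal
(7,0): no bracket -> illegal
(7,1): no bracket -> illegal
(7,2): flips 2 -> legal
(7,4): no bracket -> illegal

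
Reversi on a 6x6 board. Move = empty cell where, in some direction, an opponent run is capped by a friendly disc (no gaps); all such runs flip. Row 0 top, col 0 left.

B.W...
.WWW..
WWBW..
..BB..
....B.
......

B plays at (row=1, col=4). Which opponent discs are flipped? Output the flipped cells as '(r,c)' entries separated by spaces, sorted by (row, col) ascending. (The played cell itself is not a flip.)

Dir NW: first cell '.' (not opp) -> no flip
Dir N: first cell '.' (not opp) -> no flip
Dir NE: first cell '.' (not opp) -> no flip
Dir W: opp run (1,3) (1,2) (1,1), next='.' -> no flip
Dir E: first cell '.' (not opp) -> no flip
Dir SW: opp run (2,3) capped by B -> flip
Dir S: first cell '.' (not opp) -> no flip
Dir SE: first cell '.' (not opp) -> no flip

Answer: (2,3)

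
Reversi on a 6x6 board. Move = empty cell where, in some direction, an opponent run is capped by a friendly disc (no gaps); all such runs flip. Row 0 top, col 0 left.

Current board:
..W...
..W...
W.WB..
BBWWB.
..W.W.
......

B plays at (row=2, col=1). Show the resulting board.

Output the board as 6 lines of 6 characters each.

Answer: ..W...
..W...
WBBB..
BBWWB.
..W.W.
......

Derivation:
Place B at (2,1); scan 8 dirs for brackets.
Dir NW: first cell '.' (not opp) -> no flip
Dir N: first cell '.' (not opp) -> no flip
Dir NE: opp run (1,2), next='.' -> no flip
Dir W: opp run (2,0), next=edge -> no flip
Dir E: opp run (2,2) capped by B -> flip
Dir SW: first cell 'B' (not opp) -> no flip
Dir S: first cell 'B' (not opp) -> no flip
Dir SE: opp run (3,2), next='.' -> no flip
All flips: (2,2)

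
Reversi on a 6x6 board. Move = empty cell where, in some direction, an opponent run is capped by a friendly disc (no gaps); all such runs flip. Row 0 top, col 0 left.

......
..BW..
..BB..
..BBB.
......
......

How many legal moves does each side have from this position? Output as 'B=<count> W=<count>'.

Answer: B=3 W=3

Derivation:
-- B to move --
(0,2): no bracket -> illegal
(0,3): flips 1 -> legal
(0,4): flips 1 -> legal
(1,4): flips 1 -> legal
(2,4): no bracket -> illegal
B mobility = 3
-- W to move --
(0,1): no bracket -> illegal
(0,2): no bracket -> illegal
(0,3): no bracket -> illegal
(1,1): flips 1 -> legal
(1,4): no bracket -> illegal
(2,1): no bracket -> illegal
(2,4): no bracket -> illegal
(2,5): no bracket -> illegal
(3,1): flips 1 -> legal
(3,5): no bracket -> illegal
(4,1): no bracket -> illegal
(4,2): no bracket -> illegal
(4,3): flips 2 -> legal
(4,4): no bracket -> illegal
(4,5): no bracket -> illegal
W mobility = 3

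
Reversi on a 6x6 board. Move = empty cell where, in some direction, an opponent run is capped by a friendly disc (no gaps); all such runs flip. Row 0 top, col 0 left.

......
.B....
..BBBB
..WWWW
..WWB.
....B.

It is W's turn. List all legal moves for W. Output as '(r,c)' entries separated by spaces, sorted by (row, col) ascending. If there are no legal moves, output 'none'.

(0,0): flips 2 -> legal
(0,1): no bracket -> illegal
(0,2): no bracket -> illegal
(1,0): no bracket -> illegal
(1,2): flips 2 -> legal
(1,3): flips 2 -> legal
(1,4): flips 2 -> legal
(1,5): flips 2 -> legal
(2,0): no bracket -> illegal
(2,1): no bracket -> illegal
(3,1): no bracket -> illegal
(4,5): flips 1 -> legal
(5,3): flips 1 -> legal
(5,5): flips 1 -> legal

Answer: (0,0) (1,2) (1,3) (1,4) (1,5) (4,5) (5,3) (5,5)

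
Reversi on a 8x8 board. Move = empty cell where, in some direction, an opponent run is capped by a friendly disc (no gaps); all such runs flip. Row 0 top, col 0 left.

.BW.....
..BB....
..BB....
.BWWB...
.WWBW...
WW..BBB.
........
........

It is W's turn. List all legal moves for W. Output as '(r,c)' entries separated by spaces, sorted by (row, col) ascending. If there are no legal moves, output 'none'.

Answer: (0,0) (0,3) (1,1) (1,4) (2,0) (2,1) (2,4) (3,0) (3,5) (5,3) (6,4) (6,5) (6,6)

Derivation:
(0,0): flips 1 -> legal
(0,3): flips 2 -> legal
(0,4): no bracket -> illegal
(1,0): no bracket -> illegal
(1,1): flips 1 -> legal
(1,4): flips 1 -> legal
(2,0): flips 1 -> legal
(2,1): flips 1 -> legal
(2,4): flips 2 -> legal
(2,5): no bracket -> illegal
(3,0): flips 1 -> legal
(3,5): flips 1 -> legal
(4,0): no bracket -> illegal
(4,5): no bracket -> illegal
(4,6): no bracket -> illegal
(4,7): no bracket -> illegal
(5,2): no bracket -> illegal
(5,3): flips 1 -> legal
(5,7): no bracket -> illegal
(6,3): no bracket -> illegal
(6,4): flips 1 -> legal
(6,5): flips 2 -> legal
(6,6): flips 1 -> legal
(6,7): no bracket -> illegal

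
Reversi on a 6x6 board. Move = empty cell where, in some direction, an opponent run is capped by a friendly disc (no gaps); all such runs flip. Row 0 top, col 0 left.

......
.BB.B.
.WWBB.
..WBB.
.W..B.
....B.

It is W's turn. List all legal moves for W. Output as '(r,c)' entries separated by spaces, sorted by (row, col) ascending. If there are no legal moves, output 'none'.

Answer: (0,0) (0,1) (0,2) (0,3) (0,5) (2,5) (3,5) (5,5)

Derivation:
(0,0): flips 1 -> legal
(0,1): flips 1 -> legal
(0,2): flips 1 -> legal
(0,3): flips 1 -> legal
(0,4): no bracket -> illegal
(0,5): flips 2 -> legal
(1,0): no bracket -> illegal
(1,3): no bracket -> illegal
(1,5): no bracket -> illegal
(2,0): no bracket -> illegal
(2,5): flips 2 -> legal
(3,5): flips 2 -> legal
(4,2): no bracket -> illegal
(4,3): no bracket -> illegal
(4,5): no bracket -> illegal
(5,3): no bracket -> illegal
(5,5): flips 2 -> legal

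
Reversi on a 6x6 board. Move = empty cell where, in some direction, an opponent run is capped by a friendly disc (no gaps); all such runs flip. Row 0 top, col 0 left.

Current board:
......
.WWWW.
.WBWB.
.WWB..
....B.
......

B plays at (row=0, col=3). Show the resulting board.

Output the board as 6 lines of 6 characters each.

Place B at (0,3); scan 8 dirs for brackets.
Dir NW: edge -> no flip
Dir N: edge -> no flip
Dir NE: edge -> no flip
Dir W: first cell '.' (not opp) -> no flip
Dir E: first cell '.' (not opp) -> no flip
Dir SW: opp run (1,2) (2,1), next='.' -> no flip
Dir S: opp run (1,3) (2,3) capped by B -> flip
Dir SE: opp run (1,4), next='.' -> no flip
All flips: (1,3) (2,3)

Answer: ...B..
.WWBW.
.WBBB.
.WWB..
....B.
......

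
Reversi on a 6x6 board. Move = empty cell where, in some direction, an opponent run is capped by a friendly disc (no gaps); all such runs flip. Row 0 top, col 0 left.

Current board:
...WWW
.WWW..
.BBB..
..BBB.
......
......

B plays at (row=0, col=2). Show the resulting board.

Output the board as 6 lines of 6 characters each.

Answer: ..BWWW
.WBW..
.BBB..
..BBB.
......
......

Derivation:
Place B at (0,2); scan 8 dirs for brackets.
Dir NW: edge -> no flip
Dir N: edge -> no flip
Dir NE: edge -> no flip
Dir W: first cell '.' (not opp) -> no flip
Dir E: opp run (0,3) (0,4) (0,5), next=edge -> no flip
Dir SW: opp run (1,1), next='.' -> no flip
Dir S: opp run (1,2) capped by B -> flip
Dir SE: opp run (1,3), next='.' -> no flip
All flips: (1,2)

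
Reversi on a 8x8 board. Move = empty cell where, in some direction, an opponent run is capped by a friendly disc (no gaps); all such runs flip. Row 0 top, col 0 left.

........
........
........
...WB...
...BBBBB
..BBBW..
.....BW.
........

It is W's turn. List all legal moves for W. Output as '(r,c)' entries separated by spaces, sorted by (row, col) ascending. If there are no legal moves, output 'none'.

(2,3): no bracket -> illegal
(2,4): no bracket -> illegal
(2,5): no bracket -> illegal
(3,2): no bracket -> illegal
(3,5): flips 2 -> legal
(3,6): no bracket -> illegal
(3,7): flips 1 -> legal
(4,1): no bracket -> illegal
(4,2): no bracket -> illegal
(5,1): flips 3 -> legal
(5,6): no bracket -> illegal
(5,7): no bracket -> illegal
(6,1): no bracket -> illegal
(6,2): no bracket -> illegal
(6,3): flips 2 -> legal
(6,4): flips 1 -> legal
(7,4): no bracket -> illegal
(7,5): flips 1 -> legal
(7,6): no bracket -> illegal

Answer: (3,5) (3,7) (5,1) (6,3) (6,4) (7,5)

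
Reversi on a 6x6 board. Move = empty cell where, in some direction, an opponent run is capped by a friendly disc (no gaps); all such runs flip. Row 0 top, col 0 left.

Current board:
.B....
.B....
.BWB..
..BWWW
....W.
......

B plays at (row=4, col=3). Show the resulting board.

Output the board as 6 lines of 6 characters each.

Answer: .B....
.B....
.BWB..
..BBWW
...BW.
......

Derivation:
Place B at (4,3); scan 8 dirs for brackets.
Dir NW: first cell 'B' (not opp) -> no flip
Dir N: opp run (3,3) capped by B -> flip
Dir NE: opp run (3,4), next='.' -> no flip
Dir W: first cell '.' (not opp) -> no flip
Dir E: opp run (4,4), next='.' -> no flip
Dir SW: first cell '.' (not opp) -> no flip
Dir S: first cell '.' (not opp) -> no flip
Dir SE: first cell '.' (not opp) -> no flip
All flips: (3,3)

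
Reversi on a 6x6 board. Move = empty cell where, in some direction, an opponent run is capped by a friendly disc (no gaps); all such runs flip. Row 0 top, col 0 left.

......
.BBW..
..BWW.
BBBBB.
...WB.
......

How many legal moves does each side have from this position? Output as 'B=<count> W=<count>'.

-- B to move --
(0,2): no bracket -> illegal
(0,3): flips 2 -> legal
(0,4): flips 1 -> legal
(1,4): flips 3 -> legal
(1,5): flips 1 -> legal
(2,5): flips 2 -> legal
(3,5): no bracket -> illegal
(4,2): flips 1 -> legal
(5,2): flips 1 -> legal
(5,3): flips 1 -> legal
(5,4): flips 1 -> legal
B mobility = 9
-- W to move --
(0,0): no bracket -> illegal
(0,1): flips 1 -> legal
(0,2): no bracket -> illegal
(0,3): no bracket -> illegal
(1,0): flips 2 -> legal
(2,0): no bracket -> illegal
(2,1): flips 2 -> legal
(2,5): flips 1 -> legal
(3,5): no bracket -> illegal
(4,0): flips 2 -> legal
(4,1): flips 1 -> legal
(4,2): flips 1 -> legal
(4,5): flips 2 -> legal
(5,3): no bracket -> illegal
(5,4): flips 2 -> legal
(5,5): no bracket -> illegal
W mobility = 9

Answer: B=9 W=9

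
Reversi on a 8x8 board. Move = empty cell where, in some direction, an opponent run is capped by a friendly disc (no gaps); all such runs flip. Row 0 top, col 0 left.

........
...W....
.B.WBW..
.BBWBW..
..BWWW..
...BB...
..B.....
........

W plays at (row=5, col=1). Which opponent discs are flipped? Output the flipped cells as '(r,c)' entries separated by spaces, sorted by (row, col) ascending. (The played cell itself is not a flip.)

Answer: (4,2)

Derivation:
Dir NW: first cell '.' (not opp) -> no flip
Dir N: first cell '.' (not opp) -> no flip
Dir NE: opp run (4,2) capped by W -> flip
Dir W: first cell '.' (not opp) -> no flip
Dir E: first cell '.' (not opp) -> no flip
Dir SW: first cell '.' (not opp) -> no flip
Dir S: first cell '.' (not opp) -> no flip
Dir SE: opp run (6,2), next='.' -> no flip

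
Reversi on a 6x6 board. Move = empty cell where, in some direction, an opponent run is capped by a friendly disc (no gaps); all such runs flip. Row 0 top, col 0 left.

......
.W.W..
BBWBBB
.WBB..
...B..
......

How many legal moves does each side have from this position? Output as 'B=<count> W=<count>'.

Answer: B=8 W=5

Derivation:
-- B to move --
(0,0): flips 2 -> legal
(0,1): flips 1 -> legal
(0,2): flips 2 -> legal
(0,3): flips 1 -> legal
(0,4): no bracket -> illegal
(1,0): no bracket -> illegal
(1,2): flips 1 -> legal
(1,4): no bracket -> illegal
(3,0): flips 1 -> legal
(4,0): no bracket -> illegal
(4,1): flips 1 -> legal
(4,2): flips 1 -> legal
B mobility = 8
-- W to move --
(1,0): no bracket -> illegal
(1,2): no bracket -> illegal
(1,4): no bracket -> illegal
(1,5): no bracket -> illegal
(3,0): no bracket -> illegal
(3,4): flips 2 -> legal
(3,5): flips 1 -> legal
(4,1): no bracket -> illegal
(4,2): flips 1 -> legal
(4,4): flips 1 -> legal
(5,2): no bracket -> illegal
(5,3): flips 3 -> legal
(5,4): no bracket -> illegal
W mobility = 5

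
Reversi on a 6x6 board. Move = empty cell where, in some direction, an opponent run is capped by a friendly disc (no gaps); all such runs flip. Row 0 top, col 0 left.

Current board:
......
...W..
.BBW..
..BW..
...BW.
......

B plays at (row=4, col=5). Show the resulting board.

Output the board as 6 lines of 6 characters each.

Answer: ......
...W..
.BBW..
..BW..
...BBB
......

Derivation:
Place B at (4,5); scan 8 dirs for brackets.
Dir NW: first cell '.' (not opp) -> no flip
Dir N: first cell '.' (not opp) -> no flip
Dir NE: edge -> no flip
Dir W: opp run (4,4) capped by B -> flip
Dir E: edge -> no flip
Dir SW: first cell '.' (not opp) -> no flip
Dir S: first cell '.' (not opp) -> no flip
Dir SE: edge -> no flip
All flips: (4,4)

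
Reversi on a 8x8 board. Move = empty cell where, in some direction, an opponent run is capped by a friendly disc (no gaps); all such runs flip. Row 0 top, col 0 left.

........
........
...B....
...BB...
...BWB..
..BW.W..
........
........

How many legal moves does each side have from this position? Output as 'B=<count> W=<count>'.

-- B to move --
(3,5): no bracket -> illegal
(4,2): no bracket -> illegal
(4,6): no bracket -> illegal
(5,4): flips 2 -> legal
(5,6): no bracket -> illegal
(6,2): no bracket -> illegal
(6,3): flips 1 -> legal
(6,4): no bracket -> illegal
(6,5): flips 1 -> legal
(6,6): flips 2 -> legal
B mobility = 4
-- W to move --
(1,2): no bracket -> illegal
(1,3): flips 3 -> legal
(1,4): no bracket -> illegal
(2,2): flips 1 -> legal
(2,4): flips 1 -> legal
(2,5): no bracket -> illegal
(3,2): no bracket -> illegal
(3,5): flips 1 -> legal
(3,6): no bracket -> illegal
(4,1): no bracket -> illegal
(4,2): flips 1 -> legal
(4,6): flips 1 -> legal
(5,1): flips 1 -> legal
(5,4): no bracket -> illegal
(5,6): no bracket -> illegal
(6,1): no bracket -> illegal
(6,2): no bracket -> illegal
(6,3): no bracket -> illegal
W mobility = 7

Answer: B=4 W=7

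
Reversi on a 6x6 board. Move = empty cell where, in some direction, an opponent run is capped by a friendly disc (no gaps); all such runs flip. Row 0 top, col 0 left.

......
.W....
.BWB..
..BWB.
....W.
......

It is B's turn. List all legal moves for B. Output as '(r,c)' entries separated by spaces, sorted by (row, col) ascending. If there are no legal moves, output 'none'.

(0,0): no bracket -> illegal
(0,1): flips 1 -> legal
(0,2): no bracket -> illegal
(1,0): no bracket -> illegal
(1,2): flips 1 -> legal
(1,3): no bracket -> illegal
(2,0): no bracket -> illegal
(2,4): no bracket -> illegal
(3,1): no bracket -> illegal
(3,5): no bracket -> illegal
(4,2): no bracket -> illegal
(4,3): flips 1 -> legal
(4,5): no bracket -> illegal
(5,3): no bracket -> illegal
(5,4): flips 1 -> legal
(5,5): no bracket -> illegal

Answer: (0,1) (1,2) (4,3) (5,4)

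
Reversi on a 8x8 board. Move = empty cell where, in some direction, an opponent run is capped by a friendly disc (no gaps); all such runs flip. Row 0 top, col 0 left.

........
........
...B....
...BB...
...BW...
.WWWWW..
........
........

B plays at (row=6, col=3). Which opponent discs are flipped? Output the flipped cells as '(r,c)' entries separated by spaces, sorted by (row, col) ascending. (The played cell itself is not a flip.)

Dir NW: opp run (5,2), next='.' -> no flip
Dir N: opp run (5,3) capped by B -> flip
Dir NE: opp run (5,4), next='.' -> no flip
Dir W: first cell '.' (not opp) -> no flip
Dir E: first cell '.' (not opp) -> no flip
Dir SW: first cell '.' (not opp) -> no flip
Dir S: first cell '.' (not opp) -> no flip
Dir SE: first cell '.' (not opp) -> no flip

Answer: (5,3)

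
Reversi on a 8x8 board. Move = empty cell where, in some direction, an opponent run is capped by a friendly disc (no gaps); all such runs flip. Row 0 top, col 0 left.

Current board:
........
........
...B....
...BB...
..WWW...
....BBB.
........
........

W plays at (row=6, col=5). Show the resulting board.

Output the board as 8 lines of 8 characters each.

Place W at (6,5); scan 8 dirs for brackets.
Dir NW: opp run (5,4) capped by W -> flip
Dir N: opp run (5,5), next='.' -> no flip
Dir NE: opp run (5,6), next='.' -> no flip
Dir W: first cell '.' (not opp) -> no flip
Dir E: first cell '.' (not opp) -> no flip
Dir SW: first cell '.' (not opp) -> no flip
Dir S: first cell '.' (not opp) -> no flip
Dir SE: first cell '.' (not opp) -> no flip
All flips: (5,4)

Answer: ........
........
...B....
...BB...
..WWW...
....WBB.
.....W..
........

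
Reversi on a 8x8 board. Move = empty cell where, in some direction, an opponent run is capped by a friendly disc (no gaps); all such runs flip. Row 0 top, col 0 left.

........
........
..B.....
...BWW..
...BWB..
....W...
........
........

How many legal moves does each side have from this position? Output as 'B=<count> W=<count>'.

-- B to move --
(2,3): flips 1 -> legal
(2,4): no bracket -> illegal
(2,5): flips 2 -> legal
(2,6): no bracket -> illegal
(3,6): flips 2 -> legal
(4,6): no bracket -> illegal
(5,3): no bracket -> illegal
(5,5): flips 1 -> legal
(6,3): flips 1 -> legal
(6,4): no bracket -> illegal
(6,5): flips 1 -> legal
B mobility = 6
-- W to move --
(1,1): flips 2 -> legal
(1,2): no bracket -> illegal
(1,3): no bracket -> illegal
(2,1): no bracket -> illegal
(2,3): no bracket -> illegal
(2,4): no bracket -> illegal
(3,1): no bracket -> illegal
(3,2): flips 2 -> legal
(3,6): flips 1 -> legal
(4,2): flips 1 -> legal
(4,6): flips 1 -> legal
(5,2): flips 1 -> legal
(5,3): no bracket -> illegal
(5,5): flips 1 -> legal
(5,6): flips 1 -> legal
W mobility = 8

Answer: B=6 W=8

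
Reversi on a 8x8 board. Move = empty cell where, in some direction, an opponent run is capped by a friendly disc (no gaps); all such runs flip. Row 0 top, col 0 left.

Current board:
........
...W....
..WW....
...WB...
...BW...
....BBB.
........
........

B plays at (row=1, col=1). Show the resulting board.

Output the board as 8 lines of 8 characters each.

Place B at (1,1); scan 8 dirs for brackets.
Dir NW: first cell '.' (not opp) -> no flip
Dir N: first cell '.' (not opp) -> no flip
Dir NE: first cell '.' (not opp) -> no flip
Dir W: first cell '.' (not opp) -> no flip
Dir E: first cell '.' (not opp) -> no flip
Dir SW: first cell '.' (not opp) -> no flip
Dir S: first cell '.' (not opp) -> no flip
Dir SE: opp run (2,2) (3,3) (4,4) capped by B -> flip
All flips: (2,2) (3,3) (4,4)

Answer: ........
.B.W....
..BW....
...BB...
...BB...
....BBB.
........
........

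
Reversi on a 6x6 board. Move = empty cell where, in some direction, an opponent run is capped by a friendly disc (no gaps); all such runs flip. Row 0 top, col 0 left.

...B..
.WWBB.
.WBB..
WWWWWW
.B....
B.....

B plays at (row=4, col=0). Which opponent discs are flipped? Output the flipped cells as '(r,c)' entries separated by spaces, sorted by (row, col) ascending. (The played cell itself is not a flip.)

Answer: (3,1)

Derivation:
Dir NW: edge -> no flip
Dir N: opp run (3,0), next='.' -> no flip
Dir NE: opp run (3,1) capped by B -> flip
Dir W: edge -> no flip
Dir E: first cell 'B' (not opp) -> no flip
Dir SW: edge -> no flip
Dir S: first cell 'B' (not opp) -> no flip
Dir SE: first cell '.' (not opp) -> no flip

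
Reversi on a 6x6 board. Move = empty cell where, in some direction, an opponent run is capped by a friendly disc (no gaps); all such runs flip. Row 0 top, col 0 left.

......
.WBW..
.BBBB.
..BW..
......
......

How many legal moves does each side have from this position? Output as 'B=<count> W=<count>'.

Answer: B=11 W=3

Derivation:
-- B to move --
(0,0): flips 1 -> legal
(0,1): flips 1 -> legal
(0,2): flips 1 -> legal
(0,3): flips 1 -> legal
(0,4): flips 1 -> legal
(1,0): flips 1 -> legal
(1,4): flips 1 -> legal
(2,0): no bracket -> illegal
(3,4): flips 1 -> legal
(4,2): flips 1 -> legal
(4,3): flips 1 -> legal
(4,4): flips 1 -> legal
B mobility = 11
-- W to move --
(0,1): no bracket -> illegal
(0,2): no bracket -> illegal
(0,3): no bracket -> illegal
(1,0): no bracket -> illegal
(1,4): no bracket -> illegal
(1,5): flips 1 -> legal
(2,0): no bracket -> illegal
(2,5): no bracket -> illegal
(3,0): no bracket -> illegal
(3,1): flips 3 -> legal
(3,4): no bracket -> illegal
(3,5): flips 1 -> legal
(4,1): no bracket -> illegal
(4,2): no bracket -> illegal
(4,3): no bracket -> illegal
W mobility = 3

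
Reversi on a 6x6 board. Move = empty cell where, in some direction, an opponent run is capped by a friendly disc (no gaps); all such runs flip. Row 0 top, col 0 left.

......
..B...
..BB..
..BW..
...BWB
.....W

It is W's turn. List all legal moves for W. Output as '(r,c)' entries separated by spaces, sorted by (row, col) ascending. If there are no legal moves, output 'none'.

(0,1): no bracket -> illegal
(0,2): no bracket -> illegal
(0,3): no bracket -> illegal
(1,1): flips 1 -> legal
(1,3): flips 1 -> legal
(1,4): no bracket -> illegal
(2,1): no bracket -> illegal
(2,4): no bracket -> illegal
(3,1): flips 1 -> legal
(3,4): no bracket -> illegal
(3,5): flips 1 -> legal
(4,1): no bracket -> illegal
(4,2): flips 1 -> legal
(5,2): no bracket -> illegal
(5,3): flips 1 -> legal
(5,4): no bracket -> illegal

Answer: (1,1) (1,3) (3,1) (3,5) (4,2) (5,3)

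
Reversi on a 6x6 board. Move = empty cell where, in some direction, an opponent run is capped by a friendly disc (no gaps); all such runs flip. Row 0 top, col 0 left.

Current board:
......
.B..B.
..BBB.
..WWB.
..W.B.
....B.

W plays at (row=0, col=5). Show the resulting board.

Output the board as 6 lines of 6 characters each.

Answer: .....W
.B..W.
..BWB.
..WWB.
..W.B.
....B.

Derivation:
Place W at (0,5); scan 8 dirs for brackets.
Dir NW: edge -> no flip
Dir N: edge -> no flip
Dir NE: edge -> no flip
Dir W: first cell '.' (not opp) -> no flip
Dir E: edge -> no flip
Dir SW: opp run (1,4) (2,3) capped by W -> flip
Dir S: first cell '.' (not opp) -> no flip
Dir SE: edge -> no flip
All flips: (1,4) (2,3)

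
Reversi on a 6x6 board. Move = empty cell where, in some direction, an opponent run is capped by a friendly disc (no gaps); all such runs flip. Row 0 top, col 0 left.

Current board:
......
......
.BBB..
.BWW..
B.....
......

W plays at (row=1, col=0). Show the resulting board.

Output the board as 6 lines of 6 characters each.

Place W at (1,0); scan 8 dirs for brackets.
Dir NW: edge -> no flip
Dir N: first cell '.' (not opp) -> no flip
Dir NE: first cell '.' (not opp) -> no flip
Dir W: edge -> no flip
Dir E: first cell '.' (not opp) -> no flip
Dir SW: edge -> no flip
Dir S: first cell '.' (not opp) -> no flip
Dir SE: opp run (2,1) capped by W -> flip
All flips: (2,1)

Answer: ......
W.....
.WBB..
.BWW..
B.....
......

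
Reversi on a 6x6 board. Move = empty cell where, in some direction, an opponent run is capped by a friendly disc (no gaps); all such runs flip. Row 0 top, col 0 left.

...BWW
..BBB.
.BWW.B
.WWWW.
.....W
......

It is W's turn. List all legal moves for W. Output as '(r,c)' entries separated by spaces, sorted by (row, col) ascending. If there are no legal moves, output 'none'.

Answer: (0,1) (0,2) (1,0) (1,1) (2,0) (2,4)

Derivation:
(0,1): flips 1 -> legal
(0,2): flips 2 -> legal
(1,0): flips 1 -> legal
(1,1): flips 1 -> legal
(1,5): no bracket -> illegal
(2,0): flips 1 -> legal
(2,4): flips 1 -> legal
(3,0): no bracket -> illegal
(3,5): no bracket -> illegal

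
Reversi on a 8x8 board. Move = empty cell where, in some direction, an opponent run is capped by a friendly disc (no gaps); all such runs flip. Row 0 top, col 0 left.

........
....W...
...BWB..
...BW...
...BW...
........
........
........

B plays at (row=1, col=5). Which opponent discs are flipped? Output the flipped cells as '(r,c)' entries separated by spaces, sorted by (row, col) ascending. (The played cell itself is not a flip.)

Answer: (2,4)

Derivation:
Dir NW: first cell '.' (not opp) -> no flip
Dir N: first cell '.' (not opp) -> no flip
Dir NE: first cell '.' (not opp) -> no flip
Dir W: opp run (1,4), next='.' -> no flip
Dir E: first cell '.' (not opp) -> no flip
Dir SW: opp run (2,4) capped by B -> flip
Dir S: first cell 'B' (not opp) -> no flip
Dir SE: first cell '.' (not opp) -> no flip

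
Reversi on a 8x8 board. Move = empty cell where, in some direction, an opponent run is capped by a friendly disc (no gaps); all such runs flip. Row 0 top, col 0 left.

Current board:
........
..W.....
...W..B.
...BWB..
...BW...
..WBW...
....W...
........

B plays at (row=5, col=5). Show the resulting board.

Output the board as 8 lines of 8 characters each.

Answer: ........
..W.....
...W..B.
...BWB..
...BB...
..WBBB..
....W...
........

Derivation:
Place B at (5,5); scan 8 dirs for brackets.
Dir NW: opp run (4,4) capped by B -> flip
Dir N: first cell '.' (not opp) -> no flip
Dir NE: first cell '.' (not opp) -> no flip
Dir W: opp run (5,4) capped by B -> flip
Dir E: first cell '.' (not opp) -> no flip
Dir SW: opp run (6,4), next='.' -> no flip
Dir S: first cell '.' (not opp) -> no flip
Dir SE: first cell '.' (not opp) -> no flip
All flips: (4,4) (5,4)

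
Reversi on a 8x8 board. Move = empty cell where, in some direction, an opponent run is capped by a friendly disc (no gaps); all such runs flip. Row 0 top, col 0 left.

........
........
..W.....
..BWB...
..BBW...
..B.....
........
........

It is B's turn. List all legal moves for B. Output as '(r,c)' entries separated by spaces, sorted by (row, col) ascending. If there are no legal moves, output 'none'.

(1,1): no bracket -> illegal
(1,2): flips 1 -> legal
(1,3): no bracket -> illegal
(2,1): no bracket -> illegal
(2,3): flips 1 -> legal
(2,4): flips 1 -> legal
(3,1): no bracket -> illegal
(3,5): no bracket -> illegal
(4,5): flips 1 -> legal
(5,3): no bracket -> illegal
(5,4): flips 1 -> legal
(5,5): no bracket -> illegal

Answer: (1,2) (2,3) (2,4) (4,5) (5,4)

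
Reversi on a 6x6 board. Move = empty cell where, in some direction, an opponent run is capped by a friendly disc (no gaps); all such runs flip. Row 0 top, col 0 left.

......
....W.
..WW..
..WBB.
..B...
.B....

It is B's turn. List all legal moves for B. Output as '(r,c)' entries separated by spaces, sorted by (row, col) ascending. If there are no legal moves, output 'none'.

Answer: (1,1) (1,2) (1,3) (3,1)

Derivation:
(0,3): no bracket -> illegal
(0,4): no bracket -> illegal
(0,5): no bracket -> illegal
(1,1): flips 1 -> legal
(1,2): flips 3 -> legal
(1,3): flips 1 -> legal
(1,5): no bracket -> illegal
(2,1): no bracket -> illegal
(2,4): no bracket -> illegal
(2,5): no bracket -> illegal
(3,1): flips 1 -> legal
(4,1): no bracket -> illegal
(4,3): no bracket -> illegal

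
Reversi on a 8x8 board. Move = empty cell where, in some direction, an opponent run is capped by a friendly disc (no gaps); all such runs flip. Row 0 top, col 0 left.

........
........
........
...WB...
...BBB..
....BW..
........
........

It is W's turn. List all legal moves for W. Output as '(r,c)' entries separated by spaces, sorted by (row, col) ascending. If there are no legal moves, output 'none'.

Answer: (3,5) (5,3)

Derivation:
(2,3): no bracket -> illegal
(2,4): no bracket -> illegal
(2,5): no bracket -> illegal
(3,2): no bracket -> illegal
(3,5): flips 2 -> legal
(3,6): no bracket -> illegal
(4,2): no bracket -> illegal
(4,6): no bracket -> illegal
(5,2): no bracket -> illegal
(5,3): flips 2 -> legal
(5,6): no bracket -> illegal
(6,3): no bracket -> illegal
(6,4): no bracket -> illegal
(6,5): no bracket -> illegal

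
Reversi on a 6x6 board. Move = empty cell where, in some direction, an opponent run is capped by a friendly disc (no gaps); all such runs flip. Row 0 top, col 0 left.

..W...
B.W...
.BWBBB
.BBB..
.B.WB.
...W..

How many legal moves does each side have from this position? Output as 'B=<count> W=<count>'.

Answer: B=6 W=9

Derivation:
-- B to move --
(0,1): flips 1 -> legal
(0,3): flips 1 -> legal
(1,1): flips 1 -> legal
(1,3): flips 1 -> legal
(3,4): no bracket -> illegal
(4,2): flips 1 -> legal
(5,2): no bracket -> illegal
(5,4): flips 1 -> legal
B mobility = 6
-- W to move --
(0,0): no bracket -> illegal
(0,1): no bracket -> illegal
(1,1): no bracket -> illegal
(1,3): flips 2 -> legal
(1,4): no bracket -> illegal
(1,5): no bracket -> illegal
(2,0): flips 1 -> legal
(3,0): flips 1 -> legal
(3,4): flips 1 -> legal
(3,5): flips 1 -> legal
(4,0): flips 1 -> legal
(4,2): flips 1 -> legal
(4,5): flips 1 -> legal
(5,0): no bracket -> illegal
(5,1): no bracket -> illegal
(5,2): no bracket -> illegal
(5,4): no bracket -> illegal
(5,5): flips 2 -> legal
W mobility = 9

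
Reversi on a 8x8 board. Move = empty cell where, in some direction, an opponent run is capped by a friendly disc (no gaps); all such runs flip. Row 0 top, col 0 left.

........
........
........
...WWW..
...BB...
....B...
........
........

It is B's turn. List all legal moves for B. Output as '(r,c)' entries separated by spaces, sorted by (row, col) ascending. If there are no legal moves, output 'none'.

Answer: (2,2) (2,3) (2,4) (2,5) (2,6)

Derivation:
(2,2): flips 1 -> legal
(2,3): flips 1 -> legal
(2,4): flips 1 -> legal
(2,5): flips 1 -> legal
(2,6): flips 1 -> legal
(3,2): no bracket -> illegal
(3,6): no bracket -> illegal
(4,2): no bracket -> illegal
(4,5): no bracket -> illegal
(4,6): no bracket -> illegal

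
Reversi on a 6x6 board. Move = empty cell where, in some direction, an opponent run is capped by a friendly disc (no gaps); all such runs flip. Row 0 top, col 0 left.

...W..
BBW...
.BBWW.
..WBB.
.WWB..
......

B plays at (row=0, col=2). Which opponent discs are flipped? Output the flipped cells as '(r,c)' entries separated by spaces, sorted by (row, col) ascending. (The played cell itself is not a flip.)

Dir NW: edge -> no flip
Dir N: edge -> no flip
Dir NE: edge -> no flip
Dir W: first cell '.' (not opp) -> no flip
Dir E: opp run (0,3), next='.' -> no flip
Dir SW: first cell 'B' (not opp) -> no flip
Dir S: opp run (1,2) capped by B -> flip
Dir SE: first cell '.' (not opp) -> no flip

Answer: (1,2)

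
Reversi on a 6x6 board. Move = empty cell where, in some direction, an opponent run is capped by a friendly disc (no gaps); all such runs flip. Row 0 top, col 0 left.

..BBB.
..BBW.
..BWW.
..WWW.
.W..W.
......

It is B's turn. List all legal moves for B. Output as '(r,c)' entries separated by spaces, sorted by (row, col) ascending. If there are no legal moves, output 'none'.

Answer: (1,5) (2,5) (3,5) (4,2) (4,3) (4,5) (5,4) (5,5)

Derivation:
(0,5): no bracket -> illegal
(1,5): flips 1 -> legal
(2,1): no bracket -> illegal
(2,5): flips 3 -> legal
(3,0): no bracket -> illegal
(3,1): no bracket -> illegal
(3,5): flips 1 -> legal
(4,0): no bracket -> illegal
(4,2): flips 1 -> legal
(4,3): flips 2 -> legal
(4,5): flips 2 -> legal
(5,0): no bracket -> illegal
(5,1): no bracket -> illegal
(5,2): no bracket -> illegal
(5,3): no bracket -> illegal
(5,4): flips 4 -> legal
(5,5): flips 2 -> legal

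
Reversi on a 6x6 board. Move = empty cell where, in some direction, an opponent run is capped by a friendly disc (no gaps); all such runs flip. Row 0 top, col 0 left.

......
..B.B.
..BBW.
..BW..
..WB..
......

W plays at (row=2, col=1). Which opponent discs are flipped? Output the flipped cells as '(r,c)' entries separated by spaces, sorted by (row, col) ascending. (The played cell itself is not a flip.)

Dir NW: first cell '.' (not opp) -> no flip
Dir N: first cell '.' (not opp) -> no flip
Dir NE: opp run (1,2), next='.' -> no flip
Dir W: first cell '.' (not opp) -> no flip
Dir E: opp run (2,2) (2,3) capped by W -> flip
Dir SW: first cell '.' (not opp) -> no flip
Dir S: first cell '.' (not opp) -> no flip
Dir SE: opp run (3,2) (4,3), next='.' -> no flip

Answer: (2,2) (2,3)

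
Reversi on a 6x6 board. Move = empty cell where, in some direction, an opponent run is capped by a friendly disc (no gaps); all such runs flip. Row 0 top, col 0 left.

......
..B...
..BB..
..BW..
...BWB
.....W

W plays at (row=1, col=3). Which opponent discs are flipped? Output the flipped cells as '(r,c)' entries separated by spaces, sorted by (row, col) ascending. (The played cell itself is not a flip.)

Dir NW: first cell '.' (not opp) -> no flip
Dir N: first cell '.' (not opp) -> no flip
Dir NE: first cell '.' (not opp) -> no flip
Dir W: opp run (1,2), next='.' -> no flip
Dir E: first cell '.' (not opp) -> no flip
Dir SW: opp run (2,2), next='.' -> no flip
Dir S: opp run (2,3) capped by W -> flip
Dir SE: first cell '.' (not opp) -> no flip

Answer: (2,3)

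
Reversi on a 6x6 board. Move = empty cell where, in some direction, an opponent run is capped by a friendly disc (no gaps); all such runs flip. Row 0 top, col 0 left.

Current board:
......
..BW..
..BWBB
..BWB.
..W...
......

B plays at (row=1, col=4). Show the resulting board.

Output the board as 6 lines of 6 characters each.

Place B at (1,4); scan 8 dirs for brackets.
Dir NW: first cell '.' (not opp) -> no flip
Dir N: first cell '.' (not opp) -> no flip
Dir NE: first cell '.' (not opp) -> no flip
Dir W: opp run (1,3) capped by B -> flip
Dir E: first cell '.' (not opp) -> no flip
Dir SW: opp run (2,3) capped by B -> flip
Dir S: first cell 'B' (not opp) -> no flip
Dir SE: first cell 'B' (not opp) -> no flip
All flips: (1,3) (2,3)

Answer: ......
..BBB.
..BBBB
..BWB.
..W...
......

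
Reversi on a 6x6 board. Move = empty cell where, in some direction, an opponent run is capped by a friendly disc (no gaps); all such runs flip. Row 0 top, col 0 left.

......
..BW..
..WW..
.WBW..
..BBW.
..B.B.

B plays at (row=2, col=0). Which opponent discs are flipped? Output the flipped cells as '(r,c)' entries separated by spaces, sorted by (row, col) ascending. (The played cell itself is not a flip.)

Dir NW: edge -> no flip
Dir N: first cell '.' (not opp) -> no flip
Dir NE: first cell '.' (not opp) -> no flip
Dir W: edge -> no flip
Dir E: first cell '.' (not opp) -> no flip
Dir SW: edge -> no flip
Dir S: first cell '.' (not opp) -> no flip
Dir SE: opp run (3,1) capped by B -> flip

Answer: (3,1)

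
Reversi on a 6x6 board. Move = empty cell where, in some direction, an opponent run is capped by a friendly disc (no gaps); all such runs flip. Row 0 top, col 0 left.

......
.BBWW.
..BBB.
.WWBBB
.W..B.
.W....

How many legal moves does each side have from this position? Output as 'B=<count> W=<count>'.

-- B to move --
(0,2): flips 1 -> legal
(0,3): flips 1 -> legal
(0,4): flips 2 -> legal
(0,5): flips 1 -> legal
(1,5): flips 2 -> legal
(2,0): no bracket -> illegal
(2,1): no bracket -> illegal
(2,5): no bracket -> illegal
(3,0): flips 2 -> legal
(4,0): flips 1 -> legal
(4,2): flips 1 -> legal
(4,3): no bracket -> illegal
(5,0): flips 2 -> legal
(5,2): no bracket -> illegal
B mobility = 9
-- W to move --
(0,0): no bracket -> illegal
(0,1): no bracket -> illegal
(0,2): flips 2 -> legal
(0,3): no bracket -> illegal
(1,0): flips 2 -> legal
(1,5): no bracket -> illegal
(2,0): no bracket -> illegal
(2,1): no bracket -> illegal
(2,5): no bracket -> illegal
(4,2): no bracket -> illegal
(4,3): flips 2 -> legal
(4,5): no bracket -> illegal
(5,3): no bracket -> illegal
(5,4): flips 3 -> legal
(5,5): no bracket -> illegal
W mobility = 4

Answer: B=9 W=4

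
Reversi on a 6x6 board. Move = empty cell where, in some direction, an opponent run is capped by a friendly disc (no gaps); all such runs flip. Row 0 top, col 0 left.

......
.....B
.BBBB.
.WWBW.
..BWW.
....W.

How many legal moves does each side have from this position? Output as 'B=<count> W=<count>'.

-- B to move --
(2,0): flips 1 -> legal
(2,5): no bracket -> illegal
(3,0): flips 2 -> legal
(3,5): flips 1 -> legal
(4,0): flips 1 -> legal
(4,1): flips 2 -> legal
(4,5): flips 3 -> legal
(5,2): no bracket -> illegal
(5,3): flips 1 -> legal
(5,5): flips 1 -> legal
B mobility = 8
-- W to move --
(0,4): no bracket -> illegal
(0,5): no bracket -> illegal
(1,0): flips 1 -> legal
(1,1): flips 3 -> legal
(1,2): flips 2 -> legal
(1,3): flips 3 -> legal
(1,4): flips 2 -> legal
(2,0): no bracket -> illegal
(2,5): no bracket -> illegal
(3,0): no bracket -> illegal
(3,5): no bracket -> illegal
(4,1): flips 1 -> legal
(5,1): no bracket -> illegal
(5,2): flips 1 -> legal
(5,3): flips 1 -> legal
W mobility = 8

Answer: B=8 W=8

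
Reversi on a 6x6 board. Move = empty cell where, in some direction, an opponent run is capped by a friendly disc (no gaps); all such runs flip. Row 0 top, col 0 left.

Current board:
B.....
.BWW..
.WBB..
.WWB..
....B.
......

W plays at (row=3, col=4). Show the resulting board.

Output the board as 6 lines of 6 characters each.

Place W at (3,4); scan 8 dirs for brackets.
Dir NW: opp run (2,3) capped by W -> flip
Dir N: first cell '.' (not opp) -> no flip
Dir NE: first cell '.' (not opp) -> no flip
Dir W: opp run (3,3) capped by W -> flip
Dir E: first cell '.' (not opp) -> no flip
Dir SW: first cell '.' (not opp) -> no flip
Dir S: opp run (4,4), next='.' -> no flip
Dir SE: first cell '.' (not opp) -> no flip
All flips: (2,3) (3,3)

Answer: B.....
.BWW..
.WBW..
.WWWW.
....B.
......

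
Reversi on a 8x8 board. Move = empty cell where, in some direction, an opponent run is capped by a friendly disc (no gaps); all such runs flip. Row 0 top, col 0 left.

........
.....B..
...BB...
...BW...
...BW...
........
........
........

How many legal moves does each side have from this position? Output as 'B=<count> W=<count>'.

Answer: B=5 W=6

Derivation:
-- B to move --
(2,5): flips 1 -> legal
(3,5): flips 1 -> legal
(4,5): flips 2 -> legal
(5,3): no bracket -> illegal
(5,4): flips 2 -> legal
(5,5): flips 1 -> legal
B mobility = 5
-- W to move --
(0,4): no bracket -> illegal
(0,5): no bracket -> illegal
(0,6): no bracket -> illegal
(1,2): flips 1 -> legal
(1,3): no bracket -> illegal
(1,4): flips 1 -> legal
(1,6): no bracket -> illegal
(2,2): flips 1 -> legal
(2,5): no bracket -> illegal
(2,6): no bracket -> illegal
(3,2): flips 1 -> legal
(3,5): no bracket -> illegal
(4,2): flips 1 -> legal
(5,2): flips 1 -> legal
(5,3): no bracket -> illegal
(5,4): no bracket -> illegal
W mobility = 6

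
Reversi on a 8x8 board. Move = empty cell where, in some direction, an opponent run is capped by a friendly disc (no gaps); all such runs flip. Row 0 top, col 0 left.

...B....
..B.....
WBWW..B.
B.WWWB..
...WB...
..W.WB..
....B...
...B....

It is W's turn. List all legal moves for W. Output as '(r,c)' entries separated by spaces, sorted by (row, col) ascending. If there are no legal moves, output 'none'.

(0,1): flips 1 -> legal
(0,2): flips 1 -> legal
(0,4): no bracket -> illegal
(1,0): flips 1 -> legal
(1,1): no bracket -> illegal
(1,3): no bracket -> illegal
(1,4): no bracket -> illegal
(1,5): no bracket -> illegal
(1,6): no bracket -> illegal
(1,7): no bracket -> illegal
(2,4): no bracket -> illegal
(2,5): no bracket -> illegal
(2,7): no bracket -> illegal
(3,1): no bracket -> illegal
(3,6): flips 1 -> legal
(3,7): no bracket -> illegal
(4,0): flips 1 -> legal
(4,1): no bracket -> illegal
(4,5): flips 1 -> legal
(4,6): no bracket -> illegal
(5,3): no bracket -> illegal
(5,6): flips 1 -> legal
(6,2): no bracket -> illegal
(6,3): no bracket -> illegal
(6,5): no bracket -> illegal
(6,6): flips 2 -> legal
(7,2): no bracket -> illegal
(7,4): flips 1 -> legal
(7,5): no bracket -> illegal

Answer: (0,1) (0,2) (1,0) (3,6) (4,0) (4,5) (5,6) (6,6) (7,4)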